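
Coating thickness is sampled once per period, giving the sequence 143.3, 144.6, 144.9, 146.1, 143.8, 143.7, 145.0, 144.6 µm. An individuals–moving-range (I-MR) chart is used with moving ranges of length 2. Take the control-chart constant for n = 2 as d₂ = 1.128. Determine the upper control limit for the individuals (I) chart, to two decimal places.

147.12

X̄ = (143.3 + 144.6 + 144.9 + 146.1 + 143.8 + 143.7 + 145.0 + 144.6) / 8 = 144.5000
Moving ranges: 1.3, 0.3, 1.2, 2.3, 0.1, 1.3, 0.4; M̄R̄ = 6.9000 / 7 = 0.9857
UCL = X̄ + 3·M̄R̄/d₂ = 144.5000 + 3 × 0.9857 / 1.128 = 147.1216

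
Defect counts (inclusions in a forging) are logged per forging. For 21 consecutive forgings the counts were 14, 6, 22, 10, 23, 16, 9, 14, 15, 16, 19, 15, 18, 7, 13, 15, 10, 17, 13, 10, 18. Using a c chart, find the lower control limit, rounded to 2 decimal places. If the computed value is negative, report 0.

2.95

c̄ = (14 + 6 + 22 + 10 + 23 + 16 + 9 + 14 + 15 + 16 + 19 + 15 + 18 + 7 + 13 + 15 + 10 + 17 + 13 + 10 + 18) / 21 = 300 / 21 = 14.2857
LCL = c̄ − 3√c̄ = 14.2857 − 3 × 3.7796 = 2.9468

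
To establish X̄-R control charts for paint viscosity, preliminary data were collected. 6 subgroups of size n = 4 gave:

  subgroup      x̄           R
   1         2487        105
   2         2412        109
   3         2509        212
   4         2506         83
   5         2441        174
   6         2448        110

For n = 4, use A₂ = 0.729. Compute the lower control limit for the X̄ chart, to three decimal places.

X̄̄ = (2487 + 2412 + 2509 + 2506 + 2441 + 2448) / 6 = 14803.0000 / 6 = 2467.1667
R̄ = (105 + 109 + 212 + 83 + 174 + 110) / 6 = 793.0000 / 6 = 132.1667
LCL = X̄̄ − A₂·R̄ = 2467.1667 − 0.729 × 132.1667 = 2370.8172

2370.817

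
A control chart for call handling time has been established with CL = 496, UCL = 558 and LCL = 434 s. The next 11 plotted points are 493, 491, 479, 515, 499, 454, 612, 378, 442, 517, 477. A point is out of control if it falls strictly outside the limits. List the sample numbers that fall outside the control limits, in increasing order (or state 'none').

7, 8

Compare each point to [434, 558]: sample 7 = 612 > UCL; sample 8 = 378 < LCL.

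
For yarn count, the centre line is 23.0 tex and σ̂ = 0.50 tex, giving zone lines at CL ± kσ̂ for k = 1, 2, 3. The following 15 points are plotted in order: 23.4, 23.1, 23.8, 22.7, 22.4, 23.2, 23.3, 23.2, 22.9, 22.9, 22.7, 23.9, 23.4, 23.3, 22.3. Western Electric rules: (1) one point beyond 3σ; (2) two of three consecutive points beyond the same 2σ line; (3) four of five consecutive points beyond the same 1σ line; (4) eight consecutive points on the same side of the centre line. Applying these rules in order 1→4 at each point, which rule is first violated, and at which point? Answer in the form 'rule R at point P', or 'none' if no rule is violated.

none

Zone of each point (C = within 1σ̂, B = 1σ̂–2σ̂, A = 2σ̂–3σ̂, * = beyond 3σ̂; sign = side of CL): 1:+C, 2:+C, 3:+B, 4:-C, 5:-B, 6:+C, 7:+C, 8:+C, 9:-C, 10:-C, 11:-C, 12:+B, 13:+C, 14:+C, 15:-B
No rule fires across all 15 points.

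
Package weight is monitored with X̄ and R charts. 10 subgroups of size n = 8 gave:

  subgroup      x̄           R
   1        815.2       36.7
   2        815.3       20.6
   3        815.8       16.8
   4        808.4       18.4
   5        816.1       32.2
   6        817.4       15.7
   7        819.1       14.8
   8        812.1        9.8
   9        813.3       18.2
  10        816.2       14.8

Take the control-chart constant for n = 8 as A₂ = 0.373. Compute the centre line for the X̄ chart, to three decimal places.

814.890

X̄̄ = (815.2 + 815.3 + 815.8 + 808.4 + 816.1 + 817.4 + 819.1 + 812.1 + 813.3 + 816.2) / 10 = 8148.9000 / 10 = 814.8900
CL = X̄̄ = 814.8900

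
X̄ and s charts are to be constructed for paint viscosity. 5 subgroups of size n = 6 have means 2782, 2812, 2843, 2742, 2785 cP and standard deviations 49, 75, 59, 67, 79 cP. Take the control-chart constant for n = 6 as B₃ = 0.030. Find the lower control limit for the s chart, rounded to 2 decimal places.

1.97

s̄ = (49 + 75 + 59 + 67 + 79) / 5 = 65.8000
LCL_s = B₃·s̄ = 0.030 × 65.8000 = 1.9740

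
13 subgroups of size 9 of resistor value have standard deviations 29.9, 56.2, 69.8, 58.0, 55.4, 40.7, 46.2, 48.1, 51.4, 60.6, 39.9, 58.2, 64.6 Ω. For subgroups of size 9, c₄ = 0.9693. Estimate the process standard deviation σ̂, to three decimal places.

s̄ = (29.9 + 56.2 + 69.8 + 58.0 + 55.4 + 40.7 + 46.2 + 48.1 + 51.4 + 60.6 + 39.9 + 58.2 + 64.6) / 13 = 52.2308
σ̂ = s̄ / c₄ = 52.2308 / 0.9693 = 53.8850

53.885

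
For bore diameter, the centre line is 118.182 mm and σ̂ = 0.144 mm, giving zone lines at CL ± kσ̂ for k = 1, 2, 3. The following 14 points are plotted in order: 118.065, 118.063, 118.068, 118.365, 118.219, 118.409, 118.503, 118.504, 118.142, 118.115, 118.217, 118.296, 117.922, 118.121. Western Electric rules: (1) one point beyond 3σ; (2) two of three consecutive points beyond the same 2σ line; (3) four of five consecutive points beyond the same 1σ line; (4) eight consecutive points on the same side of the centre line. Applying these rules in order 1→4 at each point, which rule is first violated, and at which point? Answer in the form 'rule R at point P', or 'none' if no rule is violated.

Zone of each point (C = within 1σ̂, B = 1σ̂–2σ̂, A = 2σ̂–3σ̂, * = beyond 3σ̂; sign = side of CL): 1:-C, 2:-C, 3:-C, 4:+B, 5:+C, 6:+B, 7:+A, 8:+A, 9:-C, 10:-C, 11:+C, 12:+C, 13:-B, 14:-C
Rule 2 (two of three consecutive points beyond the same 2σ limit) is satisfied at point 8.

rule 2 at point 8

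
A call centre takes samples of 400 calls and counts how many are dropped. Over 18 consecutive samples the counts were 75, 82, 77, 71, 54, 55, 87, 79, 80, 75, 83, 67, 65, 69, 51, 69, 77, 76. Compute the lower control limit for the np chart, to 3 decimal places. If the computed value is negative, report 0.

p̄ = Σdᵢ / (k·n) = 1292 / (18 × 400) = 0.17944
LCL = np̄ − 3·√(np̄(1−p̄)) = 71.7778 − 3 × 7.6745 = 48.7543

48.754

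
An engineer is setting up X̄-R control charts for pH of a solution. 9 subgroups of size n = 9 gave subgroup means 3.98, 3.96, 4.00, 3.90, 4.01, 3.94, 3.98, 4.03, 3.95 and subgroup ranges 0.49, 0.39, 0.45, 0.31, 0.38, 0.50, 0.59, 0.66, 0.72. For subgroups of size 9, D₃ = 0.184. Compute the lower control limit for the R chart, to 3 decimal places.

R̄ = (0.49 + 0.39 + 0.45 + 0.31 + 0.38 + 0.50 + 0.59 + 0.66 + 0.72) / 9 = 4.4900 / 9 = 0.4989
LCL_R = D₃·R̄ = 0.184 × 0.4989 = 0.0918

0.092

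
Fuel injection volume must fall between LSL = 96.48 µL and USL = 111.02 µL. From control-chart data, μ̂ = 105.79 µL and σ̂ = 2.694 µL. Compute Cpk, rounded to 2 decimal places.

Cpu = (USL − μ̂) / (3σ̂) = (111.02 − 105.79) / (3 × 2.694) = 0.6471; Cpl = (μ̂ − LSL) / (3σ̂) = (105.79 − 96.48) / (3 × 2.694) = 1.1519; Cpk = min(Cpu, Cpl) = 0.6471

0.65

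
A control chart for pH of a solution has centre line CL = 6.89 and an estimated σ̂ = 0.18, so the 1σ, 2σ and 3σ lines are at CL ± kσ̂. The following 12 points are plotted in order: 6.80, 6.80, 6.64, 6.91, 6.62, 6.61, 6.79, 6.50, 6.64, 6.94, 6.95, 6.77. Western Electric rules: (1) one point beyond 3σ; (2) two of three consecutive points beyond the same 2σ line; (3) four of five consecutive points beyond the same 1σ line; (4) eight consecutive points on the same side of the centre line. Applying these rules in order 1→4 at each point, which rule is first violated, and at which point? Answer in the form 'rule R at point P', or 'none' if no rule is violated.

Zone of each point (C = within 1σ̂, B = 1σ̂–2σ̂, A = 2σ̂–3σ̂, * = beyond 3σ̂; sign = side of CL): 1:-C, 2:-C, 3:-B, 4:+C, 5:-B, 6:-B, 7:-C, 8:-A, 9:-B, 10:+C, 11:+C, 12:-C
Rule 3 (four of five consecutive points beyond the same 1σ limit) is satisfied at point 9.

rule 3 at point 9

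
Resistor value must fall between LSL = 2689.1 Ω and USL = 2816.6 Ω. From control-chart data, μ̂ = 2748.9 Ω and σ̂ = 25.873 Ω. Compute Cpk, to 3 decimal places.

Cpu = (USL − μ̂) / (3σ̂) = (2816.6 − 2748.9) / (3 × 25.873) = 0.8722; Cpl = (μ̂ − LSL) / (3σ̂) = (2748.9 − 2689.1) / (3 × 25.873) = 0.7704; Cpk = min(Cpu, Cpl) = 0.7704

0.770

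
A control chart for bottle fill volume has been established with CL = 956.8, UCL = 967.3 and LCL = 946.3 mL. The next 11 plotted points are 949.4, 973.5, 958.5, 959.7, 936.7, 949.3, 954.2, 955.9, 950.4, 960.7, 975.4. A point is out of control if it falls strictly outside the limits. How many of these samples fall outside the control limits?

3

Compare each point to [946.3, 967.3]: sample 2 = 973.5 > UCL; sample 5 = 936.7 < LCL; sample 11 = 975.4 > UCL.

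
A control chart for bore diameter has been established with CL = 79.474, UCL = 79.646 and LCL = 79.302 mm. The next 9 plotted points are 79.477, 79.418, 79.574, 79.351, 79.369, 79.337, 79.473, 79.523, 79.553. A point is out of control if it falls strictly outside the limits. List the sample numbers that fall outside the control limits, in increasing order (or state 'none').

none

All 9 points lie within [79.302, 79.646].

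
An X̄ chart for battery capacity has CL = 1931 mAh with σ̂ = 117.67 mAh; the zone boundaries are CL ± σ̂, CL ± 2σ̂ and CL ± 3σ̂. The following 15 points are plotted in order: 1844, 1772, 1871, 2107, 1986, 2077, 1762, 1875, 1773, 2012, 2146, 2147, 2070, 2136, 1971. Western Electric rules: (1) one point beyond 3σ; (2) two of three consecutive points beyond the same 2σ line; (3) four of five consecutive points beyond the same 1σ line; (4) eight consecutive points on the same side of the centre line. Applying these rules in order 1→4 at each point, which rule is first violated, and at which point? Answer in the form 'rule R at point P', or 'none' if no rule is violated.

rule 3 at point 14

Zone of each point (C = within 1σ̂, B = 1σ̂–2σ̂, A = 2σ̂–3σ̂, * = beyond 3σ̂; sign = side of CL): 1:-C, 2:-B, 3:-C, 4:+B, 5:+C, 6:+B, 7:-B, 8:-C, 9:-B, 10:+C, 11:+B, 12:+B, 13:+B, 14:+B, 15:+C
Rule 3 (four of five consecutive points beyond the same 1σ limit) is satisfied at point 14.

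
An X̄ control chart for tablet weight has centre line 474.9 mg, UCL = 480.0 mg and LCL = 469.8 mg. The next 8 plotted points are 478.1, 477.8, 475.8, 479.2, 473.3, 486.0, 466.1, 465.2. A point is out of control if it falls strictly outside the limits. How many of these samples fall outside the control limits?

3

Compare each point to [469.8, 480.0]: sample 6 = 486.0 > UCL; sample 7 = 466.1 < LCL; sample 8 = 465.2 < LCL.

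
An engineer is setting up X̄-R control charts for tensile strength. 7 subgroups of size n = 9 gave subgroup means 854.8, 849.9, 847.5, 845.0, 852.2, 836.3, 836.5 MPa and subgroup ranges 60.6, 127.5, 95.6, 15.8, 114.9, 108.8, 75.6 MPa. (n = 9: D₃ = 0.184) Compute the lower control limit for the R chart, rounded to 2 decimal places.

15.74

R̄ = (60.6 + 127.5 + 95.6 + 15.8 + 114.9 + 108.8 + 75.6) / 7 = 598.8000 / 7 = 85.5429
LCL_R = D₃·R̄ = 0.184 × 85.5429 = 15.7399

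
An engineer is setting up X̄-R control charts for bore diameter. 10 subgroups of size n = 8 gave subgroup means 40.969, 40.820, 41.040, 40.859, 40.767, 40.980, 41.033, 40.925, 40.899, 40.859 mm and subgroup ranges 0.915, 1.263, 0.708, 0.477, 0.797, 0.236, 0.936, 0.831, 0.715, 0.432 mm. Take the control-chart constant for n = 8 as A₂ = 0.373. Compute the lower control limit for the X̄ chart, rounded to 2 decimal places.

40.64

X̄̄ = (40.969 + 40.820 + 41.040 + 40.859 + 40.767 + 40.980 + 41.033 + 40.925 + 40.899 + 40.859) / 10 = 409.1510 / 10 = 40.9151
R̄ = (0.915 + 1.263 + 0.708 + 0.477 + 0.797 + 0.236 + 0.936 + 0.831 + 0.715 + 0.432) / 10 = 7.3100 / 10 = 0.7310
LCL = X̄̄ − A₂·R̄ = 40.9151 − 0.373 × 0.7310 = 40.6424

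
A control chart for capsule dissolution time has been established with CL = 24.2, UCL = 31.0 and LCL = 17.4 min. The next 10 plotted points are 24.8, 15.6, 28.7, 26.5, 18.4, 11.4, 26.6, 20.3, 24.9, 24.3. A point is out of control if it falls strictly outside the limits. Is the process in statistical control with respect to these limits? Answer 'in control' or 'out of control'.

Compare each point to [17.4, 31.0]: sample 2 = 15.6 < LCL; sample 6 = 11.4 < LCL.

out of control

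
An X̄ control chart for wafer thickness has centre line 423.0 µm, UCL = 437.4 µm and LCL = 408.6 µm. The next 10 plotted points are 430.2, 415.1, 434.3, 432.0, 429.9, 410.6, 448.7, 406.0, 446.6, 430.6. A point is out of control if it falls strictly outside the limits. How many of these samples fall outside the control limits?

3

Compare each point to [408.6, 437.4]: sample 7 = 448.7 > UCL; sample 8 = 406.0 < LCL; sample 9 = 446.6 > UCL.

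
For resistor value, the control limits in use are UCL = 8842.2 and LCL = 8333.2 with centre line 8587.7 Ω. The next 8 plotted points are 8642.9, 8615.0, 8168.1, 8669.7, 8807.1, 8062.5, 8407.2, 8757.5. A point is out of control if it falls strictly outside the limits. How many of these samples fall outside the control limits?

Compare each point to [8333.2, 8842.2]: sample 3 = 8168.1 < LCL; sample 6 = 8062.5 < LCL.

2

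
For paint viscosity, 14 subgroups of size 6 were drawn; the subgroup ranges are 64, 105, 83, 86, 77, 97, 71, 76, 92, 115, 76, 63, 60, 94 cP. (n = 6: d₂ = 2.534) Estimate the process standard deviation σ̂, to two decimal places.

R̄ = (64 + 105 + 83 + 86 + 77 + 97 + 71 + 76 + 92 + 115 + 76 + 63 + 60 + 94) / 14 = 82.7857
σ̂ = R̄ / d₂ = 82.7857 / 2.534 = 32.6700

32.67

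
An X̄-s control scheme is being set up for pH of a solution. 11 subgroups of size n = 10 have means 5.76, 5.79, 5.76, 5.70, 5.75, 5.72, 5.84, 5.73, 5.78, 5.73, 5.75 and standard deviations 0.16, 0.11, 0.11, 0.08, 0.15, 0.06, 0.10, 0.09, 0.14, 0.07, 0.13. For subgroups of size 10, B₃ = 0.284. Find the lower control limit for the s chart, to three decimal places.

s̄ = (0.16 + 0.11 + 0.11 + 0.08 + 0.15 + 0.06 + 0.10 + 0.09 + 0.14 + 0.07 + 0.13) / 11 = 0.1091
LCL_s = B₃·s̄ = 0.284 × 0.1091 = 0.0310

0.031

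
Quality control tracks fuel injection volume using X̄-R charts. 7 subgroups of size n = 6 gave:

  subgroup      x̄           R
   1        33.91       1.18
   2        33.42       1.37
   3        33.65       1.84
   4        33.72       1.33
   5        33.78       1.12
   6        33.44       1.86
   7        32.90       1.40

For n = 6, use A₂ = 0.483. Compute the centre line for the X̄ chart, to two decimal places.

33.55

X̄̄ = (33.91 + 33.42 + 33.65 + 33.72 + 33.78 + 33.44 + 32.90) / 7 = 234.8200 / 7 = 33.5457
CL = X̄̄ = 33.5457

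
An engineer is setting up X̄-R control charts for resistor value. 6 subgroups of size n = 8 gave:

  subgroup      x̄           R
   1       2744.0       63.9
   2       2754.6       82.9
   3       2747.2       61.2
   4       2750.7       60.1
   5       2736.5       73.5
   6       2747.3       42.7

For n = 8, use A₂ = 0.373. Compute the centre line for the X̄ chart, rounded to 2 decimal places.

X̄̄ = (2744.0 + 2754.6 + 2747.2 + 2750.7 + 2736.5 + 2747.3) / 6 = 16480.3000 / 6 = 2746.7167
CL = X̄̄ = 2746.7167

2746.72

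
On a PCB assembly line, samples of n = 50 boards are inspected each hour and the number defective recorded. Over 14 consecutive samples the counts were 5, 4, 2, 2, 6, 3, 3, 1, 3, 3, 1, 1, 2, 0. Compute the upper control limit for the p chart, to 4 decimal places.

0.1451

p̄ = Σdᵢ / (k·n) = 36 / (14 × 50) = 0.05143
UCL = p̄ + 3·√(p̄(1−p̄)/n) = 0.05143 + 3 × √(0.05143×0.94857/50) = 0.05143 + 3 × 0.03124 = 0.14514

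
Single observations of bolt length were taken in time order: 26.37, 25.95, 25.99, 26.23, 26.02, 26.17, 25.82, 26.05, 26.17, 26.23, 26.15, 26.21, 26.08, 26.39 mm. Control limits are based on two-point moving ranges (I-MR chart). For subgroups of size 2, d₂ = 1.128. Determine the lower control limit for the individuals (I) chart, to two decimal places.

X̄ = (26.37 + 25.95 + 25.99 + 26.23 + 26.02 + 26.17 + 25.82 + 26.05 + 26.17 + 26.23 + 26.15 + 26.21 + 26.08 + 26.39) / 14 = 26.1307
Moving ranges: 0.42, 0.04, 0.24, 0.21, 0.15, 0.35, 0.23, 0.12, 0.06, 0.08, 0.06, 0.13, 0.31; M̄R̄ = 2.4000 / 13 = 0.1846
LCL = X̄ − 3·M̄R̄/d₂ = 26.1307 − 3 × 0.1846 / 1.128 = 25.6397

25.64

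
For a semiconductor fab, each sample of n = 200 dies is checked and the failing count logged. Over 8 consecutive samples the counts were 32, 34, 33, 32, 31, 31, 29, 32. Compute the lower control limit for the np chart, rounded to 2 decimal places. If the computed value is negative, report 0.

p̄ = Σdᵢ / (k·n) = 254 / (8 × 200) = 0.15875
LCL = np̄ − 3·√(np̄(1−p̄)) = 31.7500 − 3 × 5.1681 = 16.2456

16.25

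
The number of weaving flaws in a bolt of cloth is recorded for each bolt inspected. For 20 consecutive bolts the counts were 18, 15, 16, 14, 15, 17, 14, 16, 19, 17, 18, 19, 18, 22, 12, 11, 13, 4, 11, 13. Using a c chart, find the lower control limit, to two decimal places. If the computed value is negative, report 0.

c̄ = (18 + 15 + 16 + 14 + 15 + 17 + 14 + 16 + 19 + 17 + 18 + 19 + 18 + 22 + 12 + 11 + 13 + 4 + 11 + 13) / 20 = 302 / 20 = 15.1000
LCL = c̄ − 3√c̄ = 15.1000 − 3 × 3.8859 = 3.4424

3.44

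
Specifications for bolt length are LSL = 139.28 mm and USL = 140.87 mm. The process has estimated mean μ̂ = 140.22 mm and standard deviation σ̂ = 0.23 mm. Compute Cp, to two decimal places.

Cp = (USL − LSL) / (6σ̂) = (140.87 − 139.28) / (6 × 0.23) = 1.5900 / 1.3800 = 1.1522

1.15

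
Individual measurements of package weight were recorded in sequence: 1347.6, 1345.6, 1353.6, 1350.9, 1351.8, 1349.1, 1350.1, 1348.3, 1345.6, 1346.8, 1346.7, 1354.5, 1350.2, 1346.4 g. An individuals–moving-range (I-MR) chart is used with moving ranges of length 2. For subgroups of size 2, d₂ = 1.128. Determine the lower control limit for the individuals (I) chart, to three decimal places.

1341.107

X̄ = (1347.6 + 1345.6 + 1353.6 + 1350.9 + 1351.8 + 1349.1 + 1350.1 + 1348.3 + 1345.6 + 1346.8 + 1346.7 + 1354.5 + 1350.2 + 1346.4) / 14 = 1349.0857
Moving ranges: 2.0, 8.0, 2.7, 0.9, 2.7, 1.0, 1.8, 2.7, 1.2, 0.1, 7.8, 4.3, 3.8; M̄R̄ = 39.0000 / 13 = 3.0000
LCL = X̄ − 3·M̄R̄/d₂ = 1349.0857 − 3 × 3.0000 / 1.128 = 1341.1070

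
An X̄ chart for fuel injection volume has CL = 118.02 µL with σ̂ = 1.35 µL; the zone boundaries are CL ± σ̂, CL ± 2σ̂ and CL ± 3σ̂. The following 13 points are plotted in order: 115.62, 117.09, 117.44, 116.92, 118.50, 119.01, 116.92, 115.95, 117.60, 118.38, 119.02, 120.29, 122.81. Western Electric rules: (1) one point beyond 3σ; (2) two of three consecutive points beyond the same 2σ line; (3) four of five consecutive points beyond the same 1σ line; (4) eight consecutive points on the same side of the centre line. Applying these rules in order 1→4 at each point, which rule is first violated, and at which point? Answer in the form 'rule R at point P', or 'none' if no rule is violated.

Zone of each point (C = within 1σ̂, B = 1σ̂–2σ̂, A = 2σ̂–3σ̂, * = beyond 3σ̂; sign = side of CL): 1:-B, 2:-C, 3:-C, 4:-C, 5:+C, 6:+C, 7:-C, 8:-B, 9:-C, 10:+C, 11:+C, 12:+B, 13:+*
Rule 1 (one point beyond the 3σ limits) is satisfied at point 13.

rule 1 at point 13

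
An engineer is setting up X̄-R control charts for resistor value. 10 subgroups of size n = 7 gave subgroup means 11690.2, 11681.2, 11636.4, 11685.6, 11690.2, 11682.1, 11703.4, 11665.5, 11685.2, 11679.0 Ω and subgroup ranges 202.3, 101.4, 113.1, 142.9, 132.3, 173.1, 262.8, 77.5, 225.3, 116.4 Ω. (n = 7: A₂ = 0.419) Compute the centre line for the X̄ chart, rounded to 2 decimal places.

X̄̄ = (11690.2 + 11681.2 + 11636.4 + 11685.6 + 11690.2 + 11682.1 + 11703.4 + 11665.5 + 11685.2 + 11679.0) / 10 = 116798.8000 / 10 = 11679.8800
CL = X̄̄ = 11679.8800

11679.88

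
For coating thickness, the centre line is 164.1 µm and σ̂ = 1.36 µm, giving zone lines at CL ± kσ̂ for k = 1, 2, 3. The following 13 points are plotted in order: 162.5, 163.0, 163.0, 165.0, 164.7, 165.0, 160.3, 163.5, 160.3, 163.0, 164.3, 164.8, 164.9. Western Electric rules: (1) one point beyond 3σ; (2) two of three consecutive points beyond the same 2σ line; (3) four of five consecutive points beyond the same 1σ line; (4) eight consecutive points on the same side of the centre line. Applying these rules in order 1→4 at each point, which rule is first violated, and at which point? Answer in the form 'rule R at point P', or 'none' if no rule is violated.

Zone of each point (C = within 1σ̂, B = 1σ̂–2σ̂, A = 2σ̂–3σ̂, * = beyond 3σ̂; sign = side of CL): 1:-B, 2:-C, 3:-C, 4:+C, 5:+C, 6:+C, 7:-A, 8:-C, 9:-A, 10:-C, 11:+C, 12:+C, 13:+C
Rule 2 (two of three consecutive points beyond the same 2σ limit) is satisfied at point 9.

rule 2 at point 9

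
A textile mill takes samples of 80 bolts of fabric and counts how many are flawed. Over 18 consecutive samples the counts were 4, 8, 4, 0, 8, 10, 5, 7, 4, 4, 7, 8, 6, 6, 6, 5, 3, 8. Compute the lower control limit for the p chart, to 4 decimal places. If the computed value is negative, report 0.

p̄ = Σdᵢ / (k·n) = 103 / (18 × 80) = 0.07153
LCL = p̄ − 3·√(p̄(1−p̄)/n) = 0.07153 − 3 × 0.02881 = -0.01491 → 0 (negative, so LCL = 0)

0.0000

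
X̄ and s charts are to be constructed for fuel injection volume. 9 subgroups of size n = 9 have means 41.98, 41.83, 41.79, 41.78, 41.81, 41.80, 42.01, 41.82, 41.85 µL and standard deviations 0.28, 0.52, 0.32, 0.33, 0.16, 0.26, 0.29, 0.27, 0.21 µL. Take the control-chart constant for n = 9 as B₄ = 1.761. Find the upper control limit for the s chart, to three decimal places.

0.517

s̄ = (0.28 + 0.52 + 0.32 + 0.33 + 0.16 + 0.26 + 0.29 + 0.27 + 0.21) / 9 = 0.2933
UCL_s = B₄·s̄ = 1.761 × 0.2933 = 0.5166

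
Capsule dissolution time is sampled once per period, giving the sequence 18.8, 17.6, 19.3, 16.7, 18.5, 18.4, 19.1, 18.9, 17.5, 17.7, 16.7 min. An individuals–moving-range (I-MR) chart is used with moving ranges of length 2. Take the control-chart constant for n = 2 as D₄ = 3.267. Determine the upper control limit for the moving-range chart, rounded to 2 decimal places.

Moving ranges: 1.2, 1.7, 2.6, 1.8, 0.1, 0.7, 0.2, 1.4, 0.2, 1.0; M̄R̄ = 10.9000 / 10 = 1.0900
UCL_MR = D₄·M̄R̄ = 3.267 × 1.0900 = 3.5610

3.56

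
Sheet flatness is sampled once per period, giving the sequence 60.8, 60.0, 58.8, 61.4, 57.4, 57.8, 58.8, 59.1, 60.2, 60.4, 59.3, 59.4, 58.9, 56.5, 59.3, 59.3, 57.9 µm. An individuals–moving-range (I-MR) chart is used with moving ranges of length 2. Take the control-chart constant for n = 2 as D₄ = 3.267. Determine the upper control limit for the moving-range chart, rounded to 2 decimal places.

Moving ranges: 0.8, 1.2, 2.6, 4.0, 0.4, 1.0, 0.3, 1.1, 0.2, 1.1, 0.1, 0.5, 2.4, 2.8, 0.0, 1.4; M̄R̄ = 19.9000 / 16 = 1.2437
UCL_MR = D₄·M̄R̄ = 3.267 × 1.2437 = 4.0633

4.06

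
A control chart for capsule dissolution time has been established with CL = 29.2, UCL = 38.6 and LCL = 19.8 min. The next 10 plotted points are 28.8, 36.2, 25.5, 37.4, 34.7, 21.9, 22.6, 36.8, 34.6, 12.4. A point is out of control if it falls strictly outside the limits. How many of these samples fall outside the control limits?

Compare each point to [19.8, 38.6]: sample 10 = 12.4 < LCL.

1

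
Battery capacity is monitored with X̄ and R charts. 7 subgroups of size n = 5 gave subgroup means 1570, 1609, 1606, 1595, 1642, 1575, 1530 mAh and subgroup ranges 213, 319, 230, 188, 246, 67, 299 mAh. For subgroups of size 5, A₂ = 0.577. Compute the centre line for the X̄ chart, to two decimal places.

X̄̄ = (1570 + 1609 + 1606 + 1595 + 1642 + 1575 + 1530) / 7 = 11127.0000 / 7 = 1589.5714
CL = X̄̄ = 1589.5714

1589.57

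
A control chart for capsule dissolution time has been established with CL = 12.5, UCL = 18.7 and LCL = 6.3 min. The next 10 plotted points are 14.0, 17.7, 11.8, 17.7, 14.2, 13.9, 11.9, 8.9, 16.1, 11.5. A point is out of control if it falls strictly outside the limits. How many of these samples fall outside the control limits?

0

All 10 points lie within [6.3, 18.7].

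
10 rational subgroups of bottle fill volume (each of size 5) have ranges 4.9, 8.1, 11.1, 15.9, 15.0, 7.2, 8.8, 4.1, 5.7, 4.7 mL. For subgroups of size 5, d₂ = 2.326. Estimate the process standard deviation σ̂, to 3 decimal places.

R̄ = (4.9 + 8.1 + 11.1 + 15.9 + 15.0 + 7.2 + 8.8 + 4.1 + 5.7 + 4.7) / 10 = 8.5500
σ̂ = R̄ / d₂ = 8.5500 / 2.326 = 3.6758

3.676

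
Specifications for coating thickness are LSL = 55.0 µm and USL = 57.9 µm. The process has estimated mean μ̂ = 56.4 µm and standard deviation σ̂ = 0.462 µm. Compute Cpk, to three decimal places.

Cpu = (USL − μ̂) / (3σ̂) = (57.9 − 56.4) / (3 × 0.462) = 1.0823; Cpl = (μ̂ − LSL) / (3σ̂) = (56.4 − 55.0) / (3 × 0.462) = 1.0101; Cpk = min(Cpu, Cpl) = 1.0101

1.010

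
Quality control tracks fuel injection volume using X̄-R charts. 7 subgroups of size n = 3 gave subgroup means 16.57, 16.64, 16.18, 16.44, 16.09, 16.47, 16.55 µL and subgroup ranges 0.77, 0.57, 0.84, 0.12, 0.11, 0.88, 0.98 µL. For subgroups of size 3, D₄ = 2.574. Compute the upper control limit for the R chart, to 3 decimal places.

R̄ = (0.77 + 0.57 + 0.84 + 0.12 + 0.11 + 0.88 + 0.98) / 7 = 4.2700 / 7 = 0.6100
UCL_R = D₄·R̄ = 2.574 × 0.6100 = 1.5701

1.570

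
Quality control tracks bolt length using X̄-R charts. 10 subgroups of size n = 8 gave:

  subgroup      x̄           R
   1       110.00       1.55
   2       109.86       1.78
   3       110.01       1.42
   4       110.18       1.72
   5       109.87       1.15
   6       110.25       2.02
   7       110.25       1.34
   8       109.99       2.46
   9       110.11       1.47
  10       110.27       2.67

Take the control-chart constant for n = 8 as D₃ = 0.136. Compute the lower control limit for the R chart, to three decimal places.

R̄ = (1.55 + 1.78 + 1.42 + 1.72 + 1.15 + 2.02 + 1.34 + 2.46 + 1.47 + 2.67) / 10 = 17.5800 / 10 = 1.7580
LCL_R = D₃·R̄ = 0.136 × 1.7580 = 0.2391

0.239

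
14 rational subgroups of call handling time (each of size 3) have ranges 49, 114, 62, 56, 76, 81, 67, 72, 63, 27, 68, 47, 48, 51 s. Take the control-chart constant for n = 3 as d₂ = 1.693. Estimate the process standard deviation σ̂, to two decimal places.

37.17

R̄ = (49 + 114 + 62 + 56 + 76 + 81 + 67 + 72 + 63 + 27 + 68 + 47 + 48 + 51) / 14 = 62.9286
σ̂ = R̄ / d₂ = 62.9286 / 1.693 = 37.1699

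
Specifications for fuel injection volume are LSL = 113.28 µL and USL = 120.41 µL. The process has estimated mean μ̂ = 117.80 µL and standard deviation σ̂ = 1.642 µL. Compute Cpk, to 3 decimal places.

0.530

Cpu = (USL − μ̂) / (3σ̂) = (120.41 − 117.80) / (3 × 1.642) = 0.5298; Cpl = (μ̂ − LSL) / (3σ̂) = (117.80 − 113.28) / (3 × 1.642) = 0.9176; Cpk = min(Cpu, Cpl) = 0.5298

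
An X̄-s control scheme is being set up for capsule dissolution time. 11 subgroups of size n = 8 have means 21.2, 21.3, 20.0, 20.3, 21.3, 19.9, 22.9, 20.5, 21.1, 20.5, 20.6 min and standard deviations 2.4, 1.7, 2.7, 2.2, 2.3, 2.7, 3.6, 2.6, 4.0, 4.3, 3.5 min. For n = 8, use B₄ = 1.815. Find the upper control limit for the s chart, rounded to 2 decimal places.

5.28

s̄ = (2.4 + 1.7 + 2.7 + 2.2 + 2.3 + 2.7 + 3.6 + 2.6 + 4.0 + 4.3 + 3.5) / 11 = 2.9091
UCL_s = B₄·s̄ = 1.815 × 2.9091 = 5.2800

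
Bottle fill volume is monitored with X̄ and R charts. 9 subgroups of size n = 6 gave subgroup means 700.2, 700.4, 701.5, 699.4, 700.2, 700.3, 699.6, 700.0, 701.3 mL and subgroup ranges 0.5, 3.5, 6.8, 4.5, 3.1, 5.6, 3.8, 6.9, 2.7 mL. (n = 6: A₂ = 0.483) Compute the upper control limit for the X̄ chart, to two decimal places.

X̄̄ = (700.2 + 700.4 + 701.5 + 699.4 + 700.2 + 700.3 + 699.6 + 700.0 + 701.3) / 9 = 6302.9000 / 9 = 700.3222
R̄ = (0.5 + 3.5 + 6.8 + 4.5 + 3.1 + 5.6 + 3.8 + 6.9 + 2.7) / 9 = 37.4000 / 9 = 4.1556
UCL = X̄̄ + A₂·R̄ = 700.3222 + 0.483 × 4.1556 = 702.3294

702.33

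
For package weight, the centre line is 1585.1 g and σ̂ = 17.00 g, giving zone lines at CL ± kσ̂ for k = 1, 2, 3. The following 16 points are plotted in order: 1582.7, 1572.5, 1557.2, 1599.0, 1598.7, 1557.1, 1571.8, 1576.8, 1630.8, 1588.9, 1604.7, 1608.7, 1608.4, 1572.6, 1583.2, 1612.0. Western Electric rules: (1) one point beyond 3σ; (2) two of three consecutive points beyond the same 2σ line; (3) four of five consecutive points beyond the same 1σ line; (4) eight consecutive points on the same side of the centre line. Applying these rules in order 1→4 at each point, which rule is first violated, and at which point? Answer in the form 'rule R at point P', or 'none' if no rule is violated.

rule 3 at point 13

Zone of each point (C = within 1σ̂, B = 1σ̂–2σ̂, A = 2σ̂–3σ̂, * = beyond 3σ̂; sign = side of CL): 1:-C, 2:-C, 3:-B, 4:+C, 5:+C, 6:-B, 7:-C, 8:-C, 9:+A, 10:+C, 11:+B, 12:+B, 13:+B, 14:-C, 15:-C, 16:+B
Rule 3 (four of five consecutive points beyond the same 1σ limit) is satisfied at point 13.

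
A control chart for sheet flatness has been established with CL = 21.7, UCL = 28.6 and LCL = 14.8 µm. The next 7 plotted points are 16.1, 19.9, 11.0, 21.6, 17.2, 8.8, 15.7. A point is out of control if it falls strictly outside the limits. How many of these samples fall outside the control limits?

Compare each point to [14.8, 28.6]: sample 3 = 11.0 < LCL; sample 6 = 8.8 < LCL.

2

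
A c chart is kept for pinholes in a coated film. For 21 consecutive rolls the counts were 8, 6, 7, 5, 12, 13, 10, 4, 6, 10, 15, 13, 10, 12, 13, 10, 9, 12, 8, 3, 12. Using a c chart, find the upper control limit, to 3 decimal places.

18.640

c̄ = (8 + 6 + 7 + 5 + 12 + 13 + 10 + 4 + 6 + 10 + 15 + 13 + 10 + 12 + 13 + 10 + 9 + 12 + 8 + 3 + 12) / 21 = 198 / 21 = 9.4286
UCL = c̄ + 3√c̄ = 9.4286 + 3 × √9.4286 = 9.4286 + 3 × 3.0706 = 18.6404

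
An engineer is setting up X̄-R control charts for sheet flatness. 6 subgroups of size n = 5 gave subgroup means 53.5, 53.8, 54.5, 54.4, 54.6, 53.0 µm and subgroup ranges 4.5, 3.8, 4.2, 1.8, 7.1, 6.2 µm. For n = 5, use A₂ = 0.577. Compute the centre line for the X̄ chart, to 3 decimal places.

53.967

X̄̄ = (53.5 + 53.8 + 54.5 + 54.4 + 54.6 + 53.0) / 6 = 323.8000 / 6 = 53.9667
CL = X̄̄ = 53.9667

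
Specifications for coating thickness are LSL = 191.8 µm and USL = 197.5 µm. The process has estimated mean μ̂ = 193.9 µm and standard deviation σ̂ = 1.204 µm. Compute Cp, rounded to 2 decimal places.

0.79

Cp = (USL − LSL) / (6σ̂) = (197.5 − 191.8) / (6 × 1.204) = 5.7000 / 7.2240 = 0.7890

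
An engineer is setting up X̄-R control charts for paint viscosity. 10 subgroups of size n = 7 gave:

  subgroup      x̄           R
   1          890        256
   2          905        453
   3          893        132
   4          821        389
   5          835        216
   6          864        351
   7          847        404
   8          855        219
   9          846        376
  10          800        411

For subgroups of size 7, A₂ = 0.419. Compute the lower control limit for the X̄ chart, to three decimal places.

721.227

X̄̄ = (890 + 905 + 893 + 821 + 835 + 864 + 847 + 855 + 846 + 800) / 10 = 8556.0000 / 10 = 855.6000
R̄ = (256 + 453 + 132 + 389 + 216 + 351 + 404 + 219 + 376 + 411) / 10 = 3207.0000 / 10 = 320.7000
LCL = X̄̄ − A₂·R̄ = 855.6000 − 0.419 × 320.7000 = 721.2267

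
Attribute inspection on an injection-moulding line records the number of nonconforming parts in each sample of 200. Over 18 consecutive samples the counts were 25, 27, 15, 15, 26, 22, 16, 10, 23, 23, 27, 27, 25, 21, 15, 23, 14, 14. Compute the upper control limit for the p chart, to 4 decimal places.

0.1665

p̄ = Σdᵢ / (k·n) = 368 / (18 × 200) = 0.10222
UCL = p̄ + 3·√(p̄(1−p̄)/n) = 0.10222 + 3 × √(0.10222×0.89778/200) = 0.10222 + 3 × 0.02142 = 0.16649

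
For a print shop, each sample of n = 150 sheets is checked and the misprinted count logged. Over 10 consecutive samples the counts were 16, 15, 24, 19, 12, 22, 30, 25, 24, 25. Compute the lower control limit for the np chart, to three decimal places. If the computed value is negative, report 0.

p̄ = Σdᵢ / (k·n) = 212 / (10 × 150) = 0.14133
LCL = np̄ − 3·√(np̄(1−p̄)) = 21.2000 − 3 × 4.2666 = 8.4003

8.400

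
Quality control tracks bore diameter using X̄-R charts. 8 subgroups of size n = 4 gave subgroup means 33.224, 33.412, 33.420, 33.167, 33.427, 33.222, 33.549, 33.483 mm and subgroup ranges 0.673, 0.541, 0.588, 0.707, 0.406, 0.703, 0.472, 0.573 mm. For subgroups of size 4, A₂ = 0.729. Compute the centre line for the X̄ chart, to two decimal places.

X̄̄ = (33.224 + 33.412 + 33.420 + 33.167 + 33.427 + 33.222 + 33.549 + 33.483) / 8 = 266.9040 / 8 = 33.3630
CL = X̄̄ = 33.3630

33.36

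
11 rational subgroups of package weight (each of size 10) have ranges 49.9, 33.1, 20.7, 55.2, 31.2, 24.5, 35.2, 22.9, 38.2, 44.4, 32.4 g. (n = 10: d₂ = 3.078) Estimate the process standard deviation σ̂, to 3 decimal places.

11.451

R̄ = (49.9 + 33.1 + 20.7 + 55.2 + 31.2 + 24.5 + 35.2 + 22.9 + 38.2 + 44.4 + 32.4) / 11 = 35.2455
σ̂ = R̄ / d₂ = 35.2455 / 3.078 = 11.4508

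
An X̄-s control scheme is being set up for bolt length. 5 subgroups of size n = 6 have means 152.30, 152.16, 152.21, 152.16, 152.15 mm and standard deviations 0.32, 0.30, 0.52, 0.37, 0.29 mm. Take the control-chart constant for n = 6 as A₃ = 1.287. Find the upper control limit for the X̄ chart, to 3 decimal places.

152.659

X̄̄ = (152.30 + 152.16 + 152.21 + 152.16 + 152.15) / 5 = 152.1960
s̄ = (0.32 + 0.30 + 0.52 + 0.37 + 0.29) / 5 = 0.3600
UCL = X̄̄ + A₃·s̄ = 152.1960 + 1.287 × 0.3600 = 152.6593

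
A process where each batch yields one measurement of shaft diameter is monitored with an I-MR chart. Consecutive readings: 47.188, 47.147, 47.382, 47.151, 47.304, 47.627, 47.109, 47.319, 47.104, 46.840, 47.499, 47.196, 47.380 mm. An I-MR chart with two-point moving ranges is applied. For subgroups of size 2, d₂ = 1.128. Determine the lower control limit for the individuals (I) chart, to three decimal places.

X̄ = (47.188 + 47.147 + 47.382 + 47.151 + 47.304 + 47.627 + 47.109 + 47.319 + 47.104 + 46.840 + 47.499 + 47.196 + 47.380) / 13 = 47.2497
Moving ranges: 0.041, 0.235, 0.231, 0.153, 0.323, 0.518, 0.210, 0.215, 0.264, 0.659, 0.303, 0.184; M̄R̄ = 3.3360 / 12 = 0.2780
LCL = X̄ − 3·M̄R̄/d₂ = 47.2497 − 3 × 0.2780 / 1.128 = 46.5103

46.510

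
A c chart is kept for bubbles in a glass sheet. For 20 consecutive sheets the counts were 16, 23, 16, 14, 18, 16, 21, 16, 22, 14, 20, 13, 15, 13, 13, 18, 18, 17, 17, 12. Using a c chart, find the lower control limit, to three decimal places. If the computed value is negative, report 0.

c̄ = (16 + 23 + 16 + 14 + 18 + 16 + 21 + 16 + 22 + 14 + 20 + 13 + 15 + 13 + 13 + 18 + 18 + 17 + 17 + 12) / 20 = 332 / 20 = 16.6000
LCL = c̄ − 3√c̄ = 16.6000 − 3 × 4.0743 = 4.3771

4.377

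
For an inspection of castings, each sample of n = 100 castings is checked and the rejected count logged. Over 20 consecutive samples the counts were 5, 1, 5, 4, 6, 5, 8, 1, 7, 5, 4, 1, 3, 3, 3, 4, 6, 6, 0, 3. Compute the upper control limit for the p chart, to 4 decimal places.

p̄ = Σdᵢ / (k·n) = 80 / (20 × 100) = 0.04000
UCL = p̄ + 3·√(p̄(1−p̄)/n) = 0.04000 + 3 × √(0.04000×0.96000/100) = 0.04000 + 3 × 0.01960 = 0.09879

0.0988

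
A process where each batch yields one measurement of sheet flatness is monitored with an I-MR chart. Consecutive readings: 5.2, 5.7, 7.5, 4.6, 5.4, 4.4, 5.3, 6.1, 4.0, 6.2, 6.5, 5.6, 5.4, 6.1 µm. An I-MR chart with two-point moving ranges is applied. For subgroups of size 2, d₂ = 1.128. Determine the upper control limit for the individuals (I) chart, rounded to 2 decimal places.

8.66

X̄ = (5.2 + 5.7 + 7.5 + 4.6 + 5.4 + 4.4 + 5.3 + 6.1 + 4.0 + 6.2 + 6.5 + 5.6 + 5.4 + 6.1) / 14 = 5.5714
Moving ranges: 0.5, 1.8, 2.9, 0.8, 1.0, 0.9, 0.8, 2.1, 2.2, 0.3, 0.9, 0.2, 0.7; M̄R̄ = 15.1000 / 13 = 1.1615
UCL = X̄ + 3·M̄R̄/d₂ = 5.5714 + 3 × 1.1615 / 1.128 = 8.6606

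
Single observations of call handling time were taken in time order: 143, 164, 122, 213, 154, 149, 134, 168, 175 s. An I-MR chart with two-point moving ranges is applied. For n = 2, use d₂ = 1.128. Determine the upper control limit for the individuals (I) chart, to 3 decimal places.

249.090

X̄ = (143 + 164 + 122 + 213 + 154 + 149 + 134 + 168 + 175) / 9 = 158.0000
Moving ranges: 21, 42, 91, 59, 5, 15, 34, 7; M̄R̄ = 274.0000 / 8 = 34.2500
UCL = X̄ + 3·M̄R̄/d₂ = 158.0000 + 3 × 34.2500 / 1.128 = 249.0904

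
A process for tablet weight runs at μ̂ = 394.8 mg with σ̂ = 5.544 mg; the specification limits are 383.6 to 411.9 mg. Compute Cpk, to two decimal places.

0.67

Cpu = (USL − μ̂) / (3σ̂) = (411.9 − 394.8) / (3 × 5.544) = 1.0281; Cpl = (μ̂ − LSL) / (3σ̂) = (394.8 − 383.6) / (3 × 5.544) = 0.6734; Cpk = min(Cpu, Cpl) = 0.6734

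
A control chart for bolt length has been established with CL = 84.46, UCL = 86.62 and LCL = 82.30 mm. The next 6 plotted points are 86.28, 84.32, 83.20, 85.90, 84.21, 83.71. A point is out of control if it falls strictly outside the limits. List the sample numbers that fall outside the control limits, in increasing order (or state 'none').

All 6 points lie within [82.30, 86.62].

none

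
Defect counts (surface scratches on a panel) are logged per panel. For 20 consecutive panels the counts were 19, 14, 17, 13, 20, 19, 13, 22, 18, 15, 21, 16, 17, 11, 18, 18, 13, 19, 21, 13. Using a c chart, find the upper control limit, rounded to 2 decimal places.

c̄ = (19 + 14 + 17 + 13 + 20 + 19 + 13 + 22 + 18 + 15 + 21 + 16 + 17 + 11 + 18 + 18 + 13 + 19 + 21 + 13) / 20 = 337 / 20 = 16.8500
UCL = c̄ + 3√c̄ = 16.8500 + 3 × √16.8500 = 16.8500 + 3 × 4.1049 = 29.1646

29.16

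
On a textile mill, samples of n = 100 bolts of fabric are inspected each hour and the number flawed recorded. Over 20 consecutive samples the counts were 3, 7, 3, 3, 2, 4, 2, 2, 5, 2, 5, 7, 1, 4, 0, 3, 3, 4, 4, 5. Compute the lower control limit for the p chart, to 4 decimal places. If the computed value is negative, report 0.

p̄ = Σdᵢ / (k·n) = 69 / (20 × 100) = 0.03450
LCL = p̄ − 3·√(p̄(1−p̄)/n) = 0.03450 − 3 × 0.01825 = -0.02025 → 0 (negative, so LCL = 0)

0.0000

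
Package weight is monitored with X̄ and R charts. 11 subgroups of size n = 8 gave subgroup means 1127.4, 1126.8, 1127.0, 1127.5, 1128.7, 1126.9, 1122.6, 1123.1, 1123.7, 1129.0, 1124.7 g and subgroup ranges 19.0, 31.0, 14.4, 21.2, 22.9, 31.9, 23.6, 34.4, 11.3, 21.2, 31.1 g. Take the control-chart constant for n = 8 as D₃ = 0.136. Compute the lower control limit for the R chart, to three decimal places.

3.239

R̄ = (19.0 + 31.0 + 14.4 + 21.2 + 22.9 + 31.9 + 23.6 + 34.4 + 11.3 + 21.2 + 31.1) / 11 = 262.0000 / 11 = 23.8182
LCL_R = D₃·R̄ = 0.136 × 23.8182 = 3.2393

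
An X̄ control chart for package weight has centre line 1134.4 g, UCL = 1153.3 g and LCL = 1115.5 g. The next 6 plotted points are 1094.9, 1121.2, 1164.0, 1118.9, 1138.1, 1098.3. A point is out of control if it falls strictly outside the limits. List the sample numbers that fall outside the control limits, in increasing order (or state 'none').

Compare each point to [1115.5, 1153.3]: sample 1 = 1094.9 < LCL; sample 3 = 1164.0 > UCL; sample 6 = 1098.3 < LCL.

1, 3, 6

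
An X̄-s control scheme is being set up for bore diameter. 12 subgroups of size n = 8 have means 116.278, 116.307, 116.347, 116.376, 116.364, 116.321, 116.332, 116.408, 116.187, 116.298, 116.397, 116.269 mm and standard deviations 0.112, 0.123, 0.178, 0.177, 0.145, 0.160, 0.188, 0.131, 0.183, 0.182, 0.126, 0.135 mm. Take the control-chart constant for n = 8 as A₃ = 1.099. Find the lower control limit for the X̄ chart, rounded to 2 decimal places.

116.16

X̄̄ = (116.278 + 116.307 + 116.347 + 116.376 + 116.364 + 116.321 + 116.332 + 116.408 + 116.187 + 116.298 + 116.397 + 116.269) / 12 = 116.3237
s̄ = (0.112 + 0.123 + 0.178 + 0.177 + 0.145 + 0.160 + 0.188 + 0.131 + 0.183 + 0.182 + 0.126 + 0.135) / 12 = 0.1533
LCL = X̄̄ − A₃·s̄ = 116.3237 − 1.099 × 0.1533 = 116.1552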